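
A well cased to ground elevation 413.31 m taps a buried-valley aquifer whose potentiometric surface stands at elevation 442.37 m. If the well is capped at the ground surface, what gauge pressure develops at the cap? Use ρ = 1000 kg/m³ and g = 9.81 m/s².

P ≈ 285 kPa

Head above the cap: Δh = 442.37 − 413.31 = 29.06 m.
P = ρgΔh = 1000 × 9.81 × 29.06 = 285079 Pa ≈ 285 kPa.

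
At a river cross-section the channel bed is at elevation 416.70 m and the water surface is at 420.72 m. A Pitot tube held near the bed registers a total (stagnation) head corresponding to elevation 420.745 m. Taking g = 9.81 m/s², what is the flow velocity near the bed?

v ≈ 0.700 m/s

Near the bed, under hydrostatic conditions, the piezometric head (z + ψ) equals the free-surface elevation, 420.72 m.
Velocity head = total − piezometric = 420.745 − 420.72 = 0.025 m.
v = √(2g·h_v) = √(2 × 9.81 × 0.025) = 0.700 m/s.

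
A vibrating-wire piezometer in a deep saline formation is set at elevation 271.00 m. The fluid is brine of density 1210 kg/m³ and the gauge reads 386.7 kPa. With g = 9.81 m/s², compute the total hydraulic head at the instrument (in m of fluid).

h ≈ 303.58 m

ψ = P/(ρg) = 386.7×1000 / (1210 × 9.81) = 32.58 m.
h = z + ψ = 271.00 + 32.58 = 303.58 m.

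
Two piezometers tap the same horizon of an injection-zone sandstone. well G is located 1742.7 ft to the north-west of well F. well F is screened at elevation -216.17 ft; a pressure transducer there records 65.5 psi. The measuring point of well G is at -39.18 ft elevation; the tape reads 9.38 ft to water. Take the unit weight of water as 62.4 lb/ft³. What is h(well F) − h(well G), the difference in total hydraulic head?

Δh ≈ -16.46 ft

Pressure head at well F: ψ = 144·P/γ = 144 × 65.5 / 62.4 = 151.15 ft.
Total head at well F: h = z + ψ = -216.17 + 151.15 = -65.02 ft.
Total head at well G: h = -39.18 − 9.38 = -48.56 ft.
Head difference: h(well F) − h(well G) = -65.02 − (-48.56) = -16.46 ft.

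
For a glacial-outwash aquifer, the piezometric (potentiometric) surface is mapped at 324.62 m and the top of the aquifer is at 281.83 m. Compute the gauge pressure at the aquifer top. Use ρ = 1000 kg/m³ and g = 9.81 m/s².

P ≈ 420 kPa

Pressure head at the aquifer top: ψ = h − z = 324.62 − 281.83 = 42.79 m.
P = ρgψ = 1000 × 9.81 × 42.79 = 419770 Pa ≈ 420 kPa.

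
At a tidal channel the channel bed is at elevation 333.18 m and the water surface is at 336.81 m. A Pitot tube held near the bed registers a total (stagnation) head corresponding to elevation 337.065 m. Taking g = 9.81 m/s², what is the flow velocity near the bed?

v ≈ 2.24 m/s

Near the bed, under hydrostatic conditions, the piezometric head (z + ψ) equals the free-surface elevation, 336.81 m.
Velocity head = total − piezometric = 337.065 − 336.81 = 0.255 m.
v = √(2g·h_v) = √(2 × 9.81 × 0.255) = 2.24 m/s.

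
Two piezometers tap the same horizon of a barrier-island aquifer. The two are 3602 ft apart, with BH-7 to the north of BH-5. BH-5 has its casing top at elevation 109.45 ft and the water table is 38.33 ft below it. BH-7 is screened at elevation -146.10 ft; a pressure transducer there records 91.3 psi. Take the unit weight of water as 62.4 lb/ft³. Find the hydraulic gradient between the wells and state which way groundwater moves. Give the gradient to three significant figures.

Total head at BH-5: h = 109.45 − 38.33 = 71.12 ft.
Pressure head at BH-7: ψ = 144·P/γ = 144 × 91.3 / 62.4 = 210.69 ft.
Total head at BH-7: h = z + ψ = -146.10 + 210.69 = 64.59 ft.
Head difference: h(BH-5) − h(BH-7) = 71.12 − 64.59 = 6.53 ft.
Hydraulic gradient: i = |Δh| / L = 6.53 / 3602 = 0.00181.
Flow is from higher to lower head: from BH-5 toward BH-7, i.e. toward the north.

i ≈ 0.00181; groundwater flows toward the north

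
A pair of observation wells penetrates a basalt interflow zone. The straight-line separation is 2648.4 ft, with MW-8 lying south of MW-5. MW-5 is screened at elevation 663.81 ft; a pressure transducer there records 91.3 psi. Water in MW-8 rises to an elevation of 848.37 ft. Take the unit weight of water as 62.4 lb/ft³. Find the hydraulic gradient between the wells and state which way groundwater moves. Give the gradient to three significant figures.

i ≈ 0.00987; groundwater flows toward the south

Pressure head at MW-5: ψ = 144·P/γ = 144 × 91.3 / 62.4 = 210.69 ft.
Total head at MW-5: h = z + ψ = 663.81 + 210.69 = 874.50 ft.
Total head at MW-8: h = 848.37 ft (water level in the piezometer is the total head).
Head difference: h(MW-5) − h(MW-8) = 874.50 − 848.37 = 26.13 ft.
Hydraulic gradient: i = |Δh| / L = 26.13 / 2648.4 = 0.00987.
Flow is from higher to lower head: from MW-5 toward MW-8, i.e. toward the south.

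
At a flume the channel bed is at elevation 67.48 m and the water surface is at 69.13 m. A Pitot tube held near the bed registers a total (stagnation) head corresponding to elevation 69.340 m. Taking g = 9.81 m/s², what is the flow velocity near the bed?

v ≈ 2.03 m/s

Near the bed, under hydrostatic conditions, the piezometric head (z + ψ) equals the free-surface elevation, 69.13 m.
Velocity head = total − piezometric = 69.340 − 69.13 = 0.210 m.
v = √(2g·h_v) = √(2 × 9.81 × 0.210) = 2.03 m/s.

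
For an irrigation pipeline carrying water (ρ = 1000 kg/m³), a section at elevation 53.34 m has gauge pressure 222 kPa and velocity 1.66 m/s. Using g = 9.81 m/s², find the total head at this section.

h ≈ 76.11 m

Pressure head ψ = P/(ρg) = 222×1000 / (1000 × 9.81) = 22.63 m.
Velocity head = v²/(2g) = 1.66² / (2 × 9.81) = 0.140 m.
h = z + ψ + v²/(2g) = 53.34 + 22.63 + 0.140 = 76.11 m.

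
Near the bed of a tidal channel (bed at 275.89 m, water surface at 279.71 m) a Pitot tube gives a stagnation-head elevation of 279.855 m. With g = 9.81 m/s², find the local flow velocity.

v ≈ 1.69 m/s

Near the bed, under hydrostatic conditions, the piezometric head (z + ψ) equals the free-surface elevation, 279.71 m.
Velocity head = total − piezometric = 279.855 − 279.71 = 0.145 m.
v = √(2g·h_v) = √(2 × 9.81 × 0.145) = 1.69 m/s.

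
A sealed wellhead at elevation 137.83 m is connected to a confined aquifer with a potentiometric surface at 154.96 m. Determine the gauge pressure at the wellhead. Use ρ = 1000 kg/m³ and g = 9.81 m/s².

Head above the cap: Δh = 154.96 − 137.83 = 17.13 m.
P = ρgΔh = 1000 × 9.81 × 17.13 = 168045 Pa ≈ 168 kPa.

P ≈ 168 kPa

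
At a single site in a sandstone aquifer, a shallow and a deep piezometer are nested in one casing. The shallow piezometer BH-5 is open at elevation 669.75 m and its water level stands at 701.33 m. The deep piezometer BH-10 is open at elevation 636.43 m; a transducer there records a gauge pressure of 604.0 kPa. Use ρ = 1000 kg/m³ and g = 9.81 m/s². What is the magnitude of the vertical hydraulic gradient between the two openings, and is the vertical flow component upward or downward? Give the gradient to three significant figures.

Total head at BH-5: h = 701.33 m (water level in the standpipe).
Pressure head at BH-10: ψ = P/(ρg) = 604.0×1000 / (1000 × 9.81) = 61.57 m.
Total head at BH-10: h = z + ψ = 636.43 + 61.57 = 698.00 m.
Δh = h(BH-5) − h(BH-10) = 701.33 − 698.00 = 3.33 m.
Vertical separation Δz = 669.75 − 636.43 = 33.32 m.
|i_v| = |Δh| / Δz = 3.33 / 33.32 = 0.0999.
Head is higher in the shallow piezometer, so vertical flow is downward (recharge condition).

|i_v| ≈ 0.0999; vertical flow is downward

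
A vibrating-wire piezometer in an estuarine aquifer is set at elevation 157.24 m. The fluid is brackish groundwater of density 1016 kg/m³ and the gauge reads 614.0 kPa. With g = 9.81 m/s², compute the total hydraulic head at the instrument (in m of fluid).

ψ = P/(ρg) = 614.0×1000 / (1016 × 9.81) = 61.60 m.
h = z + ψ = 157.24 + 61.60 = 218.84 m.

h ≈ 218.84 m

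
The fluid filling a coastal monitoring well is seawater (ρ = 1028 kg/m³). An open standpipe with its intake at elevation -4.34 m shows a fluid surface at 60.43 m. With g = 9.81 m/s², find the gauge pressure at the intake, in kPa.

Pressure head ψ = h − z = 60.43 − (-4.34) = 64.77 m.
P = ρgψ = 1028 × 9.81 × 64.77 = 653185 Pa ≈ 653 kPa.

P ≈ 653 kPa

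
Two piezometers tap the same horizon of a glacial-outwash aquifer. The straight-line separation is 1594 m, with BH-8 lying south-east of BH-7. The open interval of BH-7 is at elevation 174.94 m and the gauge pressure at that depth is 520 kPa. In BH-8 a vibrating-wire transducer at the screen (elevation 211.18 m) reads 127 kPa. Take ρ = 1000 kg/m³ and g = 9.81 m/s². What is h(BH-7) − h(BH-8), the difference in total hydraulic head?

Δh ≈ 3.82 m

Pressure head at BH-7: ψ = P/(ρg) = 520×1000 / (1000 × 9.81) = 53.01 m.
Total head at BH-7: h = z + ψ = 174.94 + 53.01 = 227.95 m.
Pressure head at BH-8: ψ = P/(ρg) = 127×1000 / (1000 × 9.81) = 12.95 m.
Total head at BH-8: h = z + ψ = 211.18 + 12.95 = 224.13 m.
Head difference: h(BH-7) − h(BH-8) = 227.95 − 224.13 = 3.82 m.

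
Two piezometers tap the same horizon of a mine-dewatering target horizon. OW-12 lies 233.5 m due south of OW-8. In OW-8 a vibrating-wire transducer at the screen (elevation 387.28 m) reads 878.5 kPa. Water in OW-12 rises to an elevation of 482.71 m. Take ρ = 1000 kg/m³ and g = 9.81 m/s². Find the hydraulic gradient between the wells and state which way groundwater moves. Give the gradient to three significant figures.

Pressure head at OW-8: ψ = P/(ρg) = 878.5×1000 / (1000 × 9.81) = 89.55 m.
Total head at OW-8: h = z + ψ = 387.28 + 89.55 = 476.83 m.
Total head at OW-12: h = 482.71 m (water level in the piezometer is the total head).
Head difference: h(OW-8) − h(OW-12) = 476.83 − 482.71 = -5.88 m.
Hydraulic gradient: i = |Δh| / L = 5.88 / 233.5 = 0.0252.
Flow is from higher to lower head: from OW-12 toward OW-8, i.e. toward the north.

i ≈ 0.0252; groundwater flows toward the north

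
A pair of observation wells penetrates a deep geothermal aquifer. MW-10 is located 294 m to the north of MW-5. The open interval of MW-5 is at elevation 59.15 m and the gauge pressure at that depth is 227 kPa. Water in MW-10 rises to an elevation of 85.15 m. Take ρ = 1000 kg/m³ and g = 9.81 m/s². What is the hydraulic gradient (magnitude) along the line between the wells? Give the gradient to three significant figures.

Pressure head at MW-5: ψ = P/(ρg) = 227×1000 / (1000 × 9.81) = 23.14 m.
Total head at MW-5: h = z + ψ = 59.15 + 23.14 = 82.29 m.
Total head at MW-10: h = 85.15 m (water level in the piezometer is the total head).
Head difference: h(MW-5) − h(MW-10) = 82.29 − 85.15 = -2.86 m.
Hydraulic gradient: i = |Δh| / L = 2.86 / 294 = 0.00973.

i ≈ 0.00973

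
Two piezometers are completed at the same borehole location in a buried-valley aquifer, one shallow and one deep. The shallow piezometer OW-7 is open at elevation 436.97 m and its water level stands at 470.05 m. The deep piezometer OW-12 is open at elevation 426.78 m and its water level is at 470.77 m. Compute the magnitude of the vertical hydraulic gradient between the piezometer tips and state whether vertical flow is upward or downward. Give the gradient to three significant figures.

Total head at OW-7: h = 470.05 m (water level in the standpipe).
Total head at OW-12: h = 470.77 m.
Δh = h(OW-7) − h(OW-12) = 470.05 − 470.77 = -0.72 m.
Vertical separation Δz = 436.97 − 426.78 = 10.19 m.
|i_v| = |Δh| / Δz = 0.72 / 10.19 = 0.0707.
Head is higher in the deep piezometer, so vertical flow is upward (discharge condition).

|i_v| ≈ 0.0707; vertical flow is upward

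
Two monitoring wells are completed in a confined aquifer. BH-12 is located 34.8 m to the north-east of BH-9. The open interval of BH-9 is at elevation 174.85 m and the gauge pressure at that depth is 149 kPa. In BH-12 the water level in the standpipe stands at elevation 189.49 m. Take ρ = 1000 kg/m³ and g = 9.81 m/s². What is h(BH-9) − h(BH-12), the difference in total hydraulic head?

Δh ≈ 0.55 m

Pressure head at BH-9: ψ = P/(ρg) = 149×1000 / (1000 × 9.81) = 15.19 m.
Total head at BH-9: h = z + ψ = 174.85 + 15.19 = 190.04 m.
Total head at BH-12: h = 189.49 m (water level in the piezometer is the total head).
Head difference: h(BH-9) − h(BH-12) = 190.04 − 189.49 = 0.55 m.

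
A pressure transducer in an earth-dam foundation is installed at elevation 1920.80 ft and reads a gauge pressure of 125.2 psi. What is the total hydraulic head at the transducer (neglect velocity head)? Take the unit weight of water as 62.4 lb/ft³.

ψ = 144·P/γ = 144 × 125.2 / 62.4 = 288.92 ft.
h = z + ψ = 1920.80 + 288.92 = 2209.72 ft.

h ≈ 2209.72 ft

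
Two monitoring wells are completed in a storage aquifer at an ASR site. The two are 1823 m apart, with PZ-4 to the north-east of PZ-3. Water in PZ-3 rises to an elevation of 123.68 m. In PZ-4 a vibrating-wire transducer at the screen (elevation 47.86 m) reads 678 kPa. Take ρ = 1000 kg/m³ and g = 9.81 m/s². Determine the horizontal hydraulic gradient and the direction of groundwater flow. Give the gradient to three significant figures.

i ≈ 0.00368; groundwater flows toward the north-east

Total head at PZ-3: h = 123.68 m (water level in the piezometer is the total head).
Pressure head at PZ-4: ψ = P/(ρg) = 678×1000 / (1000 × 9.81) = 69.11 m.
Total head at PZ-4: h = z + ψ = 47.86 + 69.11 = 116.97 m.
Head difference: h(PZ-3) − h(PZ-4) = 123.68 − 116.97 = 6.71 m.
Hydraulic gradient: i = |Δh| / L = 6.71 / 1823 = 0.00368.
Flow is from higher to lower head: from PZ-3 toward PZ-4, i.e. toward the north-east.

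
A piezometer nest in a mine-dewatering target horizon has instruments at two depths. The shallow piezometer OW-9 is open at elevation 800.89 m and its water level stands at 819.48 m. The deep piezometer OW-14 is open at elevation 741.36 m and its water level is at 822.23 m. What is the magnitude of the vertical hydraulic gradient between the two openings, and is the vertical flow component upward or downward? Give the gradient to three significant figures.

|i_v| ≈ 0.0462; vertical flow is upward

Total head at OW-9: h = 819.48 m (water level in the standpipe).
Total head at OW-14: h = 822.23 m.
Δh = h(OW-9) − h(OW-14) = 819.48 − 822.23 = -2.75 m.
Vertical separation Δz = 800.89 − 741.36 = 59.53 m.
|i_v| = |Δh| / Δz = 2.75 / 59.53 = 0.0462.
Head is higher in the deep piezometer, so vertical flow is upward (discharge condition).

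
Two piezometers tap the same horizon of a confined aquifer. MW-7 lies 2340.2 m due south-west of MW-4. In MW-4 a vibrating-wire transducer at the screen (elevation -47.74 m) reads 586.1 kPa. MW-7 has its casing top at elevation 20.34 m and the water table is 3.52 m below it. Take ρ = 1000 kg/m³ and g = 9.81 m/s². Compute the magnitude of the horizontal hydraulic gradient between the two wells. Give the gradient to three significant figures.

i ≈ 0.00206

Pressure head at MW-4: ψ = P/(ρg) = 586.1×1000 / (1000 × 9.81) = 59.75 m.
Total head at MW-4: h = z + ψ = -47.74 + 59.75 = 12.01 m.
Total head at MW-7: h = 20.34 − 3.52 = 16.82 m.
Head difference: h(MW-4) − h(MW-7) = 12.01 − 16.82 = -4.81 m.
Hydraulic gradient: i = |Δh| / L = 4.81 / 2340.2 = 0.00206.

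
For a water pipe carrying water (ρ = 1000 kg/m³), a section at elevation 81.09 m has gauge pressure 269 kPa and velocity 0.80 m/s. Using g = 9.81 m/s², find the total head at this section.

Pressure head ψ = P/(ρg) = 269×1000 / (1000 × 9.81) = 27.42 m.
Velocity head = v²/(2g) = 0.80² / (2 × 9.81) = 0.033 m.
h = z + ψ + v²/(2g) = 81.09 + 27.42 + 0.033 = 108.54 m.

h ≈ 108.54 m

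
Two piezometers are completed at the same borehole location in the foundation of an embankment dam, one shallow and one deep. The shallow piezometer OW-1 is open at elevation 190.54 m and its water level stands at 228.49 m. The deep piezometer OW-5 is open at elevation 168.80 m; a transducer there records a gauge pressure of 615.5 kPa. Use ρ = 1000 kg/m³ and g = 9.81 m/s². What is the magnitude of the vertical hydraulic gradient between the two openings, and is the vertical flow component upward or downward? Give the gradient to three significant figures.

Total head at OW-1: h = 228.49 m (water level in the standpipe).
Pressure head at OW-5: ψ = P/(ρg) = 615.5×1000 / (1000 × 9.81) = 62.74 m.
Total head at OW-5: h = z + ψ = 168.80 + 62.74 = 231.54 m.
Δh = h(OW-1) − h(OW-5) = 228.49 − 231.54 = -3.05 m.
Vertical separation Δz = 190.54 − 168.80 = 21.74 m.
|i_v| = |Δh| / Δz = 3.05 / 21.74 = 0.140.
Head is higher in the deep piezometer, so vertical flow is upward (discharge condition).

|i_v| ≈ 0.140; vertical flow is upward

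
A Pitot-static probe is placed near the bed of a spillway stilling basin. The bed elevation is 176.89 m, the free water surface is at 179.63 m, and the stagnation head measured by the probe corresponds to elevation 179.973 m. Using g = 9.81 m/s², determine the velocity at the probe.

Near the bed, under hydrostatic conditions, the piezometric head (z + ψ) equals the free-surface elevation, 179.63 m.
Velocity head = total − piezometric = 179.973 − 179.63 = 0.343 m.
v = √(2g·h_v) = √(2 × 9.81 × 0.343) = 2.59 m/s.

v ≈ 2.59 m/s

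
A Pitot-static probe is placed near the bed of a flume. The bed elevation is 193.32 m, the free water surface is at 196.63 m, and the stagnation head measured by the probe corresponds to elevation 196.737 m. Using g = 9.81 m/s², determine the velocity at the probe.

v ≈ 1.45 m/s

Near the bed, under hydrostatic conditions, the piezometric head (z + ψ) equals the free-surface elevation, 196.63 m.
Velocity head = total − piezometric = 196.737 − 196.63 = 0.107 m.
v = √(2g·h_v) = √(2 × 9.81 × 0.107) = 1.45 m/s.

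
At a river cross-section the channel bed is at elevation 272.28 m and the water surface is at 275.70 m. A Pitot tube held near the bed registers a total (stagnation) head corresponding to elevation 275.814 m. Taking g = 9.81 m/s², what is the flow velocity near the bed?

Near the bed, under hydrostatic conditions, the piezometric head (z + ψ) equals the free-surface elevation, 275.70 m.
Velocity head = total − piezometric = 275.814 − 275.70 = 0.114 m.
v = √(2g·h_v) = √(2 × 9.81 × 0.114) = 1.50 m/s.

v ≈ 1.50 m/s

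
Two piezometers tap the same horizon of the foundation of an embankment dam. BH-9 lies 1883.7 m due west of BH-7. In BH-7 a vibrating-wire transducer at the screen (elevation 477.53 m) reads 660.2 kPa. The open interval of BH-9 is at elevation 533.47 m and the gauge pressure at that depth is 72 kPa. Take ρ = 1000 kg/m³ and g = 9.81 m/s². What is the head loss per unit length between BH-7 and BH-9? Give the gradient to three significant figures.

i ≈ 0.00213 m/m

Pressure head at BH-7: ψ = P/(ρg) = 660.2×1000 / (1000 × 9.81) = 67.30 m.
Total head at BH-7: h = z + ψ = 477.53 + 67.30 = 544.83 m.
Pressure head at BH-9: ψ = P/(ρg) = 72×1000 / (1000 × 9.81) = 7.34 m.
Total head at BH-9: h = z + ψ = 533.47 + 7.34 = 540.81 m.
Head difference: h(BH-7) − h(BH-9) = 544.83 − 540.81 = 4.02 m.
Hydraulic gradient: i = |Δh| / L = 4.02 / 1883.7 = 0.00213.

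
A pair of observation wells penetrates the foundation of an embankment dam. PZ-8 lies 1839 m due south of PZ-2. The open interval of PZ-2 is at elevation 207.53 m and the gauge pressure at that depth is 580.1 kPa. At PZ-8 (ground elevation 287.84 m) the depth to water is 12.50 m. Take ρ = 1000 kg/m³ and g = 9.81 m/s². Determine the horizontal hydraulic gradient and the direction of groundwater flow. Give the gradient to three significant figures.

Pressure head at PZ-2: ψ = P/(ρg) = 580.1×1000 / (1000 × 9.81) = 59.13 m.
Total head at PZ-2: h = z + ψ = 207.53 + 59.13 = 266.66 m.
Total head at PZ-8: h = 287.84 − 12.50 = 275.34 m.
Head difference: h(PZ-2) − h(PZ-8) = 266.66 − 275.34 = -8.68 m.
Hydraulic gradient: i = |Δh| / L = 8.68 / 1839 = 0.00472.
Flow is from higher to lower head: from PZ-8 toward PZ-2, i.e. toward the north.

i ≈ 0.00472; groundwater flows toward the north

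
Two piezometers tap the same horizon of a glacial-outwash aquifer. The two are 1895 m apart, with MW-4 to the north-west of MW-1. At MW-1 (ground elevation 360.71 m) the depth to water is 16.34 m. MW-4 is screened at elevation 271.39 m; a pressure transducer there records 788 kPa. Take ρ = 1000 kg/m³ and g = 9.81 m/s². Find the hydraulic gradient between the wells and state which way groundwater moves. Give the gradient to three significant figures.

Total head at MW-1: h = 360.71 − 16.34 = 344.37 m.
Pressure head at MW-4: ψ = P/(ρg) = 788×1000 / (1000 × 9.81) = 80.33 m.
Total head at MW-4: h = z + ψ = 271.39 + 80.33 = 351.72 m.
Head difference: h(MW-1) − h(MW-4) = 344.37 − 351.72 = -7.35 m.
Hydraulic gradient: i = |Δh| / L = 7.35 / 1895 = 0.00388.
Flow is from higher to lower head: from MW-4 toward MW-1, i.e. toward the south-east.

i ≈ 0.00388; groundwater flows toward the south-east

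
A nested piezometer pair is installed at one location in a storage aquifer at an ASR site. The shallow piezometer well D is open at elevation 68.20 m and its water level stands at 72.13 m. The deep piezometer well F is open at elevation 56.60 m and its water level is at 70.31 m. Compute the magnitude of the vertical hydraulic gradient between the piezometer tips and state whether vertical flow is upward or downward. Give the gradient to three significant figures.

Total head at well D: h = 72.13 m (water level in the standpipe).
Total head at well F: h = 70.31 m.
Δh = h(well D) − h(well F) = 72.13 − 70.31 = 1.82 m.
Vertical separation Δz = 68.20 − 56.60 = 11.60 m.
|i_v| = |Δh| / Δz = 1.82 / 11.60 = 0.157.
Head is higher in the shallow piezometer, so vertical flow is downward (recharge condition).

|i_v| ≈ 0.157; vertical flow is downward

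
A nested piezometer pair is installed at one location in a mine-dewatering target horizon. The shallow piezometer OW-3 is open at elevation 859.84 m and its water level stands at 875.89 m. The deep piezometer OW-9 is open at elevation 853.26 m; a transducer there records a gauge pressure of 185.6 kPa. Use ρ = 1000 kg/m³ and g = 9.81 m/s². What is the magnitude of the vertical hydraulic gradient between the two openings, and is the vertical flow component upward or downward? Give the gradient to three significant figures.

Total head at OW-3: h = 875.89 m (water level in the standpipe).
Pressure head at OW-9: ψ = P/(ρg) = 185.6×1000 / (1000 × 9.81) = 18.92 m.
Total head at OW-9: h = z + ψ = 853.26 + 18.92 = 872.18 m.
Δh = h(OW-3) − h(OW-9) = 875.89 − 872.18 = 3.71 m.
Vertical separation Δz = 859.84 − 853.26 = 6.58 m.
|i_v| = |Δh| / Δz = 3.71 / 6.58 = 0.564.
Head is higher in the shallow piezometer, so vertical flow is downward (recharge condition).

|i_v| ≈ 0.564; vertical flow is downward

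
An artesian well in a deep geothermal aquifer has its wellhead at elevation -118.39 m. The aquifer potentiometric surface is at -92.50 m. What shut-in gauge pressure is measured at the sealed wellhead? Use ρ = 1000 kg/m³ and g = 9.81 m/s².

P ≈ 254 kPa

Head above the cap: Δh = -92.50 − (-118.39) = 25.89 m.
P = ρgΔh = 1000 × 9.81 × 25.89 = 253981 Pa ≈ 254 kPa.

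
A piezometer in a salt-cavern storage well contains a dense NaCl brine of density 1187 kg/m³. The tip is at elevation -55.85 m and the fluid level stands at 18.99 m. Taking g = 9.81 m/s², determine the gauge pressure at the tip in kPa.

Pressure head ψ = h − z = 18.99 − (-55.85) = 74.84 m.
P = ρgψ = 1187 × 9.81 × 74.84 = 871472 Pa ≈ 871 kPa.

P ≈ 871 kPa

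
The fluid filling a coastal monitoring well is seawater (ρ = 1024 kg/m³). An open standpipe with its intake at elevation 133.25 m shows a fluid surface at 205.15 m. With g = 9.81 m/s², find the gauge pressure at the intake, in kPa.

Pressure head ψ = h − z = 205.15 − 133.25 = 71.90 m.
P = ρgψ = 1024 × 9.81 × 71.90 = 722267 Pa ≈ 722 kPa.

P ≈ 722 kPa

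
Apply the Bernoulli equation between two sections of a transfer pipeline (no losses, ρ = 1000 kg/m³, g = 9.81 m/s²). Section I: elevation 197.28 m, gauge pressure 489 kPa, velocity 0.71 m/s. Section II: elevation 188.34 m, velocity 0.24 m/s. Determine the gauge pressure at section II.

Pressure head at I: ψ₁ = P₁/(ρg) = 489×1000 / (1000 × 9.81) = 49.85 m.
Velocity heads: v₁²/2g = 0.71²/19.62 = 0.026 m; v₂²/2g = 0.24²/19.62 = 0.003 m.
Total head H = z₁ + ψ₁ + v₁²/2g = 197.28 + 49.85 + 0.026 = 247.16 m.
ψ₂ = H − z₂ − v₂²/2g = 247.16 − 188.34 − 0.003 = 58.82 m.
P₂ = ρgψ₂ = 1000 × 9.81 × 58.82 ≈ 577 kPa.

P₂ ≈ 577 kPa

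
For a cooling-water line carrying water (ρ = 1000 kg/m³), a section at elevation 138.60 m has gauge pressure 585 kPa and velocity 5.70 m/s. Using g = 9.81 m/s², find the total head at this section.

h ≈ 199.89 m

Pressure head ψ = P/(ρg) = 585×1000 / (1000 × 9.81) = 59.63 m.
Velocity head = v²/(2g) = 5.70² / (2 × 9.81) = 1.656 m.
h = z + ψ + v²/(2g) = 138.60 + 59.63 + 1.656 = 199.89 m.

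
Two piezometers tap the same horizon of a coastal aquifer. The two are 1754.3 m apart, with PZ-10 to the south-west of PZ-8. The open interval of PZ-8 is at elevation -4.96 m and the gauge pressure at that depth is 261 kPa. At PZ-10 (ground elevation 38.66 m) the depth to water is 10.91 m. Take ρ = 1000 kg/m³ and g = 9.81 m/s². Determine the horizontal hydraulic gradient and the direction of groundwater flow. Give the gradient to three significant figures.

i ≈ 0.00348; groundwater flows toward the north-east

Pressure head at PZ-8: ψ = P/(ρg) = 261×1000 / (1000 × 9.81) = 26.61 m.
Total head at PZ-8: h = z + ψ = -4.96 + 26.61 = 21.65 m.
Total head at PZ-10: h = 38.66 − 10.91 = 27.75 m.
Head difference: h(PZ-8) − h(PZ-10) = 21.65 − 27.75 = -6.10 m.
Hydraulic gradient: i = |Δh| / L = 6.10 / 1754.3 = 0.00348.
Flow is from higher to lower head: from PZ-10 toward PZ-8, i.e. toward the north-east.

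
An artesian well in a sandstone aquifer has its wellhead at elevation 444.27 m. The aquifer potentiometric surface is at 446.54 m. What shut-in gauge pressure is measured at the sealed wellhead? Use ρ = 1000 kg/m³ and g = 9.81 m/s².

P ≈ 22.3 kPa

Head above the cap: Δh = 446.54 − 444.27 = 2.27 m.
P = ρgΔh = 1000 × 9.81 × 2.27 = 22269 Pa ≈ 22.3 kPa.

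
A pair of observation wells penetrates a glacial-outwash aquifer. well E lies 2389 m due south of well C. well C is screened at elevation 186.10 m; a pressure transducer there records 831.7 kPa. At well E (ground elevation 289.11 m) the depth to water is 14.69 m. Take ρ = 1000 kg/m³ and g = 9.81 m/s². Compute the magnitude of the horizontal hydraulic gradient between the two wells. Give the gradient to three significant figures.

i ≈ 0.00148

Pressure head at well C: ψ = P/(ρg) = 831.7×1000 / (1000 × 9.81) = 84.78 m.
Total head at well C: h = z + ψ = 186.10 + 84.78 = 270.88 m.
Total head at well E: h = 289.11 − 14.69 = 274.42 m.
Head difference: h(well C) − h(well E) = 270.88 − 274.42 = -3.54 m.
Hydraulic gradient: i = |Δh| / L = 3.54 / 2389 = 0.00148.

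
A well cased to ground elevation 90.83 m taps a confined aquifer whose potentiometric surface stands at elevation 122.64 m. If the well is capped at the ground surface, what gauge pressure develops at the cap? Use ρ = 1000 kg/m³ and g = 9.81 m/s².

P ≈ 312 kPa

Head above the cap: Δh = 122.64 − 90.83 = 31.81 m.
P = ρgΔh = 1000 × 9.81 × 31.81 = 312056 Pa ≈ 312 kPa.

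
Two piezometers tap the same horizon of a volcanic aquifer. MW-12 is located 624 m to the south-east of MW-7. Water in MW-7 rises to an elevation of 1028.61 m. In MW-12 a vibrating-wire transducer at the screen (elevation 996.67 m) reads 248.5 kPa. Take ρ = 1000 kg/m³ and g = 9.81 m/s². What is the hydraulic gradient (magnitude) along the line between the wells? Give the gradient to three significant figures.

Total head at MW-7: h = 1028.61 m (water level in the piezometer is the total head).
Pressure head at MW-12: ψ = P/(ρg) = 248.5×1000 / (1000 × 9.81) = 25.33 m.
Total head at MW-12: h = z + ψ = 996.67 + 25.33 = 1022.00 m.
Head difference: h(MW-7) − h(MW-12) = 1028.61 − 1022.00 = 6.61 m.
Hydraulic gradient: i = |Δh| / L = 6.61 / 624 = 0.0106.

i ≈ 0.0106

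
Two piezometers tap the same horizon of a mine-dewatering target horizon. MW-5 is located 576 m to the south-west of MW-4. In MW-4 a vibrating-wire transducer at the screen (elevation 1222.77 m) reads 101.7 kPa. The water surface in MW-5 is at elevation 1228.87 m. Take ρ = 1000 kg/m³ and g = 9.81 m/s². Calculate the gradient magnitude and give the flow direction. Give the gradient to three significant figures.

i ≈ 0.00741; groundwater flows toward the south-west

Pressure head at MW-4: ψ = P/(ρg) = 101.7×1000 / (1000 × 9.81) = 10.37 m.
Total head at MW-4: h = z + ψ = 1222.77 + 10.37 = 1233.14 m.
Total head at MW-5: h = 1228.87 m (water level in the piezometer is the total head).
Head difference: h(MW-4) − h(MW-5) = 1233.14 − 1228.87 = 4.27 m.
Hydraulic gradient: i = |Δh| / L = 4.27 / 576 = 0.00741.
Flow is from higher to lower head: from MW-4 toward MW-5, i.e. toward the south-west.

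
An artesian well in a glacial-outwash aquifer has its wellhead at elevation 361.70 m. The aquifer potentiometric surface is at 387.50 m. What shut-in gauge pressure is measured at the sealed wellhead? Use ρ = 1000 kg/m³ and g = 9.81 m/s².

P ≈ 253 kPa

Head above the cap: Δh = 387.50 − 361.70 = 25.80 m.
P = ρgΔh = 1000 × 9.81 × 25.80 = 253098 Pa ≈ 253 kPa.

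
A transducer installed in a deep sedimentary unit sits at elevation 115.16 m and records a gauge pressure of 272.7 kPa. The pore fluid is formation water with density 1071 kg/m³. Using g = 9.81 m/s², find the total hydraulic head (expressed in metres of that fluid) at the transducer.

h ≈ 141.12 m

ψ = P/(ρg) = 272.7×1000 / (1071 × 9.81) = 25.96 m.
h = z + ψ = 115.16 + 25.96 = 141.12 m.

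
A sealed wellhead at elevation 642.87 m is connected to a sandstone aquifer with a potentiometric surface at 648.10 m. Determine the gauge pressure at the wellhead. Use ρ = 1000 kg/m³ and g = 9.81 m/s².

Head above the cap: Δh = 648.10 − 642.87 = 5.23 m.
P = ρgΔh = 1000 × 9.81 × 5.23 = 51306 Pa ≈ 51.3 kPa.

P ≈ 51.3 kPa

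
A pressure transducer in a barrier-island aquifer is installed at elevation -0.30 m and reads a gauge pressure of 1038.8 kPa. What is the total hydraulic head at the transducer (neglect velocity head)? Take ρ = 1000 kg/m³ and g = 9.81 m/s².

ψ = P/(ρg) = 1038.8×1000 / (1000 × 9.81) = 105.89 m.
h = z + ψ = -0.30 + 105.89 = 105.59 m.

h ≈ 105.59 m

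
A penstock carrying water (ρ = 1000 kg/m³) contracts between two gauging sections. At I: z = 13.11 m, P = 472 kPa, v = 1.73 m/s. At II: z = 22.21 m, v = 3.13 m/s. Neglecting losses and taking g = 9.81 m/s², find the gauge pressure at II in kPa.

Pressure head at I: ψ₁ = P₁/(ρg) = 472×1000 / (1000 × 9.81) = 48.11 m.
Velocity heads: v₁²/2g = 1.73²/19.62 = 0.153 m; v₂²/2g = 3.13²/19.62 = 0.499 m.
Total head H = z₁ + ψ₁ + v₁²/2g = 13.11 + 48.11 + 0.153 = 61.37 m.
ψ₂ = H − z₂ − v₂²/2g = 61.37 − 22.21 − 0.499 = 38.66 m.
P₂ = ρgψ₂ = 1000 × 9.81 × 38.66 ≈ 379 kPa.

P₂ ≈ 379 kPa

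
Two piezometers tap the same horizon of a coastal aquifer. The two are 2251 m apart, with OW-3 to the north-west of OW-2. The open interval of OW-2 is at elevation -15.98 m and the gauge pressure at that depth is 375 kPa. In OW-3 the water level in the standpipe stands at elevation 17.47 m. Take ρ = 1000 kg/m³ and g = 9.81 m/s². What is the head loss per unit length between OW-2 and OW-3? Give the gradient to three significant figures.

i ≈ 0.00212 m/m

Pressure head at OW-2: ψ = P/(ρg) = 375×1000 / (1000 × 9.81) = 38.23 m.
Total head at OW-2: h = z + ψ = -15.98 + 38.23 = 22.25 m.
Total head at OW-3: h = 17.47 m (water level in the piezometer is the total head).
Head difference: h(OW-2) − h(OW-3) = 22.25 − 17.47 = 4.78 m.
Hydraulic gradient: i = |Δh| / L = 4.78 / 2251 = 0.00212.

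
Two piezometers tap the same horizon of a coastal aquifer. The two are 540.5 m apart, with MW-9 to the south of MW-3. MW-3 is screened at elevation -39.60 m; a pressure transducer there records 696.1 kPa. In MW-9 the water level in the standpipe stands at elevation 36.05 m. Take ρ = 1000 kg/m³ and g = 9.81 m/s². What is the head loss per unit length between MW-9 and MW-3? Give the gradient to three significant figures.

i ≈ 0.00868 m/m

Pressure head at MW-3: ψ = P/(ρg) = 696.1×1000 / (1000 × 9.81) = 70.96 m.
Total head at MW-3: h = z + ψ = -39.60 + 70.96 = 31.36 m.
Total head at MW-9: h = 36.05 m (water level in the piezometer is the total head).
Head difference: h(MW-3) − h(MW-9) = 31.36 − 36.05 = -4.69 m.
Hydraulic gradient: i = |Δh| / L = 4.69 / 540.5 = 0.00868.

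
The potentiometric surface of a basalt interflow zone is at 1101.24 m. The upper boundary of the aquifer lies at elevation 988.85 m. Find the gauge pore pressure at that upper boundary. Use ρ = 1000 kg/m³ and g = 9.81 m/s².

P ≈ 1100 kPa

Pressure head at the aquifer top: ψ = h − z = 1101.24 − 988.85 = 112.39 m.
P = ρgψ = 1000 × 9.81 × 112.39 = 1102546 Pa ≈ 1100 kPa.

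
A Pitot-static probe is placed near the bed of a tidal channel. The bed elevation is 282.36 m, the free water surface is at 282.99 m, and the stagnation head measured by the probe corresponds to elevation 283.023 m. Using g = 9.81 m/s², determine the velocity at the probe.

Near the bed, under hydrostatic conditions, the piezometric head (z + ψ) equals the free-surface elevation, 282.99 m.
Velocity head = total − piezometric = 283.023 − 282.99 = 0.033 m.
v = √(2g·h_v) = √(2 × 9.81 × 0.033) = 0.805 m/s.

v ≈ 0.805 m/s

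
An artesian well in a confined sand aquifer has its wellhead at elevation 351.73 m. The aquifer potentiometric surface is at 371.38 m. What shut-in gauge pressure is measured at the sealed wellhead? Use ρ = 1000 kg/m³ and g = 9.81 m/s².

P ≈ 193 kPa

Head above the cap: Δh = 371.38 − 351.73 = 19.65 m.
P = ρgΔh = 1000 × 9.81 × 19.65 = 192766 Pa ≈ 193 kPa.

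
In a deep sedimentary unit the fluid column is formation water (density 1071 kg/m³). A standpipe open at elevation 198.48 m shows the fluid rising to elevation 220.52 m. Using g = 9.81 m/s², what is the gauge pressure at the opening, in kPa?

Pressure head ψ = h − z = 220.52 − 198.48 = 22.04 m.
P = ρgψ = 1071 × 9.81 × 22.04 = 231563 Pa ≈ 232 kPa.

P ≈ 232 kPa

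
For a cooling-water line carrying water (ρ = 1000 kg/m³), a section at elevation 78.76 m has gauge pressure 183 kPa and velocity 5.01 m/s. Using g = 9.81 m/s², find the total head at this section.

Pressure head ψ = P/(ρg) = 183×1000 / (1000 × 9.81) = 18.65 m.
Velocity head = v²/(2g) = 5.01² / (2 × 9.81) = 1.279 m.
h = z + ψ + v²/(2g) = 78.76 + 18.65 + 1.279 = 98.69 m.

h ≈ 98.69 m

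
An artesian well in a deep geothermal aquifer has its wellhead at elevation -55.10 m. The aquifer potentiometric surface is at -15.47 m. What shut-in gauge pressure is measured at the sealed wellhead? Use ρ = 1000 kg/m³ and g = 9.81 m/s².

P ≈ 389 kPa

Head above the cap: Δh = -15.47 − (-55.10) = 39.63 m.
P = ρgΔh = 1000 × 9.81 × 39.63 = 388770 Pa ≈ 389 kPa.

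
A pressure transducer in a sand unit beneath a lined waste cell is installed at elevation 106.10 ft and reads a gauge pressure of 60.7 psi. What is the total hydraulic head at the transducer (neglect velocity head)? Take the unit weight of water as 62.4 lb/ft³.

ψ = 144·P/γ = 144 × 60.7 / 62.4 = 140.08 ft.
h = z + ψ = 106.10 + 140.08 = 246.18 ft.

h ≈ 246.18 ft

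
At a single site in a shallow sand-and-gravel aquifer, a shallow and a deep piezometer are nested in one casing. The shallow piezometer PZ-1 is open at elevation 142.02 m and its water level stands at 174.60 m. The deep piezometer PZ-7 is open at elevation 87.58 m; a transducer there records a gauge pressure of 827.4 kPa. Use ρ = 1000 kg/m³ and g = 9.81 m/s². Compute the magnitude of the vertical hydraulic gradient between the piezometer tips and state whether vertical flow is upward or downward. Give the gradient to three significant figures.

Total head at PZ-1: h = 174.60 m (water level in the standpipe).
Pressure head at PZ-7: ψ = P/(ρg) = 827.4×1000 / (1000 × 9.81) = 84.34 m.
Total head at PZ-7: h = z + ψ = 87.58 + 84.34 = 171.92 m.
Δh = h(PZ-1) − h(PZ-7) = 174.60 − 171.92 = 2.68 m.
Vertical separation Δz = 142.02 − 87.58 = 54.44 m.
|i_v| = |Δh| / Δz = 2.68 / 54.44 = 0.0492.
Head is higher in the shallow piezometer, so vertical flow is downward (recharge condition).

|i_v| ≈ 0.0492; vertical flow is downward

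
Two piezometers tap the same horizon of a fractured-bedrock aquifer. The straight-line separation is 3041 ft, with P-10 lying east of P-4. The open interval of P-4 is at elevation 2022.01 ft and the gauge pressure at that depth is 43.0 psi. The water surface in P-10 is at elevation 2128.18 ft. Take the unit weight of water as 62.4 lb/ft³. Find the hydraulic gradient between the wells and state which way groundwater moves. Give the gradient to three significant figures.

Pressure head at P-4: ψ = 144·P/γ = 144 × 43.0 / 62.4 = 99.23 ft.
Total head at P-4: h = z + ψ = 2022.01 + 99.23 = 2121.24 ft.
Total head at P-10: h = 2128.18 ft (water level in the piezometer is the total head).
Head difference: h(P-4) − h(P-10) = 2121.24 − 2128.18 = -6.94 ft.
Hydraulic gradient: i = |Δh| / L = 6.94 / 3041 = 0.00228.
Flow is from higher to lower head: from P-10 toward P-4, i.e. toward the west.

i ≈ 0.00228; groundwater flows toward the west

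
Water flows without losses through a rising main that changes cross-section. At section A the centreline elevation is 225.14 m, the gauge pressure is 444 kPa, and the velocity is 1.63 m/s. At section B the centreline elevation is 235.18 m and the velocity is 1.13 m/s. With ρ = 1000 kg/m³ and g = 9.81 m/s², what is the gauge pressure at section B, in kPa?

Pressure head at A: ψ₁ = P₁/(ρg) = 444×1000 / (1000 × 9.81) = 45.26 m.
Velocity heads: v₁²/2g = 1.63²/19.62 = 0.135 m; v₂²/2g = 1.13²/19.62 = 0.065 m.
Total head H = z₁ + ψ₁ + v₁²/2g = 225.14 + 45.26 + 0.135 = 270.53 m.
ψ₂ = H − z₂ − v₂²/2g = 270.53 − 235.18 − 0.065 = 35.28 m.
P₂ = ρgψ₂ = 1000 × 9.81 × 35.28 ≈ 346 kPa.

P₂ ≈ 346 kPa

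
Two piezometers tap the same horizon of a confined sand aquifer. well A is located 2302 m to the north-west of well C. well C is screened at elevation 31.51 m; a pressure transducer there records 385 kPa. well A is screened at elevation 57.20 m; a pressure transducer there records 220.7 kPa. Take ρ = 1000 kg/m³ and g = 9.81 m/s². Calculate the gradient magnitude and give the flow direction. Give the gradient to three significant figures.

i ≈ 0.00388; groundwater flows toward the south-east

Pressure head at well C: ψ = P/(ρg) = 385×1000 / (1000 × 9.81) = 39.25 m.
Total head at well C: h = z + ψ = 31.51 + 39.25 = 70.76 m.
Pressure head at well A: ψ = P/(ρg) = 220.7×1000 / (1000 × 9.81) = 22.50 m.
Total head at well A: h = z + ψ = 57.20 + 22.50 = 79.70 m.
Head difference: h(well C) − h(well A) = 70.76 − 79.70 = -8.94 m.
Hydraulic gradient: i = |Δh| / L = 8.94 / 2302 = 0.00388.
Flow is from higher to lower head: from well A toward well C, i.e. toward the south-east.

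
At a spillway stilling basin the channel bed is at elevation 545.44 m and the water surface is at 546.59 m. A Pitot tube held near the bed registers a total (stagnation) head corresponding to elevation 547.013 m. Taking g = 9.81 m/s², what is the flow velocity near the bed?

Near the bed, under hydrostatic conditions, the piezometric head (z + ψ) equals the free-surface elevation, 546.59 m.
Velocity head = total − piezometric = 547.013 − 546.59 = 0.423 m.
v = √(2g·h_v) = √(2 × 9.81 × 0.423) = 2.88 m/s.

v ≈ 2.88 m/s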